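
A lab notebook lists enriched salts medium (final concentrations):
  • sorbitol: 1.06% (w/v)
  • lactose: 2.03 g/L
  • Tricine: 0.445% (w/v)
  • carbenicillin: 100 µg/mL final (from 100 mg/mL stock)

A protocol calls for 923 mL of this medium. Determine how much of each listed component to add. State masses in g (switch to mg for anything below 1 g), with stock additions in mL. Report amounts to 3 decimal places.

Target volume = 923 mL = 0.923 L.
sorbitol: 1.06% w/v = 10.6 g/L → 10.6 × 0.923 L = 9.784 g
lactose: 2.03 g/L × 0.923 L = 1.874 g
Tricine: 0.445% w/v = 4.45 g/L → 4.45 × 0.923 L = 4.107 g
carbenicillin: C1V1 = C2V2 → 100 µg/mL × 923 mL ÷ 100000 µg/mL = 0.923 mL

sorbitol 9.784 g; lactose 1.874 g; Tricine 4.107 g; carbenicillin 0.923 mL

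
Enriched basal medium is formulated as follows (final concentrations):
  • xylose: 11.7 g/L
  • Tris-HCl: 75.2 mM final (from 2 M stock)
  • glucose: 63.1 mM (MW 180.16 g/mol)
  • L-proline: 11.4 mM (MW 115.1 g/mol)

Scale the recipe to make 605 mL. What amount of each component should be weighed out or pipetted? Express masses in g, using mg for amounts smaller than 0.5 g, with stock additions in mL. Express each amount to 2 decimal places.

Scale factor relative to 1 L: 0.605.
xylose: 11.7 g/L × 0.605 L = 7.08 g
Tris-HCl: V = C2·V2/C1 = 75.2 mM × 605 mL ÷ 2000 mM = 22.75 mL
glucose: 63.1 mmol/L × 180.16 g/mol × 0.605 L ÷ 1000 = 6.88 g
L-proline: 11.4 mmol/L × 115.1 g/mol × 0.605 L ÷ 1000 = 0.79 g

xylose 7.08 g; Tris-HCl 22.75 mL; glucose 6.88 g; L-proline 0.79 g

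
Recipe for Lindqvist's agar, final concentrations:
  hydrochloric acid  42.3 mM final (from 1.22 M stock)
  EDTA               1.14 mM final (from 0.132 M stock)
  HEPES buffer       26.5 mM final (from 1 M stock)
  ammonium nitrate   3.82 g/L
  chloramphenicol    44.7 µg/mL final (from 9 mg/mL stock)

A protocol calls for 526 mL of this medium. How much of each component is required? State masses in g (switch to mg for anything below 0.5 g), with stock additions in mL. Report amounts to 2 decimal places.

Target volume = 526 mL = 0.526 L.
hydrochloric acid: C1V1 = C2V2 → 42.3 mM × 526 mL ÷ 1220 mM = 18.24 mL
EDTA: C1V1 = C2V2 → 1.14 mM × 526 mL ÷ 132 mM = 4.54 mL
HEPES buffer: C1V1 = C2V2 → 26.5 mM × 526 mL ÷ 1000 mM = 13.94 mL
ammonium nitrate: 3.82 g/L × 0.526 L = 2.01 g
chloramphenicol: dilute stock: 44.7 µg/mL × 526 mL ÷ 9000 µg/mL = 2.61 mL

hydrochloric acid 18.24 mL; EDTA 4.54 mL; HEPES buffer 13.94 mL; ammonium nitrate 2.01 g; chloramphenicol 2.61 mL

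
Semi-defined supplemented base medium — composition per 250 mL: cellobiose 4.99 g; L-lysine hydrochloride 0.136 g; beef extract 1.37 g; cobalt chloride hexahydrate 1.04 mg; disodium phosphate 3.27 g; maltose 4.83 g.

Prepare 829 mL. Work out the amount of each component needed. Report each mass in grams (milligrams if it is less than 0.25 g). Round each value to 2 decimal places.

Ratio of target to recipe volume: 829 / 250 = 3.316.
cellobiose: 4.99 g × (829 mL / 250 mL) = 16.55 g
L-lysine hydrochloride: 0.136 g × (829 mL / 250 mL) = 0.45 g
beef extract: 1.37 g × (829 mL / 250 mL) = 4.54 g
cobalt chloride hexahydrate: 1.04 mg × (829 mL / 250 mL) = 3.45 mg
disodium phosphate: 3.27 g × (829 mL / 250 mL) = 10.84 g
maltose: 4.83 g × (829 mL / 250 mL) = 16.02 g

cellobiose 16.55 g; L-lysine hydrochloride 0.45 g; beef extract 4.54 g; cobalt chloride hexahydrate 3.45 mg; disodium phosphate 10.84 g; maltose 16.02 g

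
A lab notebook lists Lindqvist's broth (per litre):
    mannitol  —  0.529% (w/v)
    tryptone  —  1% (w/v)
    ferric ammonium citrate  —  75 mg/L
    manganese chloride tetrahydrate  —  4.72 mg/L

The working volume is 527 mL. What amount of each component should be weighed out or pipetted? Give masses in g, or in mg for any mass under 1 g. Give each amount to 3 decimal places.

mannitol 2.788 g; tryptone 5.270 g; ferric ammonium citrate 39.525 mg; manganese chloride tetrahydrate 2.487 mg

Scale factor relative to 1 L: 0.527.
mannitol: 0.529 g per 100 mL × 527 mL ÷ 100 = 2.788 g
tryptone: 1% w/v = 10 g/L → 10 × 0.527 L = 5.270 g
ferric ammonium citrate: 75 mg/L × 0.527 L = 39.525 mg
manganese chloride tetrahydrate: 4.72 mg/L × 0.527 L = 2.487 mg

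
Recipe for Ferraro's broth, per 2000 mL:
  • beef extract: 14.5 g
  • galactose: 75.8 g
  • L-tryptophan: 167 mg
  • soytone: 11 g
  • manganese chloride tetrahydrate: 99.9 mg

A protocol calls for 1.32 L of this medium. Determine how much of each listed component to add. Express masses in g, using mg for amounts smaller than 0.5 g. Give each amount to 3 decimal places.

Scale factor = 1320 mL / 2000 mL = 0.66.
beef extract: 14.5 g × (1320 mL / 2000 mL) = 9.570 g
galactose: 75.8 g × (1320 mL / 2000 mL) = 50.028 g
L-tryptophan: 167 mg × (1320 mL / 2000 mL) = 110.220 mg
soytone: 11 g × (1320 mL / 2000 mL) = 7.260 g
manganese chloride tetrahydrate: 99.9 mg × (1320 mL / 2000 mL) = 65.934 mg

beef extract 9.570 g; galactose 50.028 g; L-tryptophan 110.220 mg; soytone 7.260 g; manganese chloride tetrahydrate 65.934 mg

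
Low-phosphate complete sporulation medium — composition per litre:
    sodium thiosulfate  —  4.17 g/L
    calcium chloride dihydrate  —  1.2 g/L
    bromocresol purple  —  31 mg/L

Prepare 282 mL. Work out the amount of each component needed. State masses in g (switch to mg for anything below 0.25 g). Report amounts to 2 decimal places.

Working volume: 282 mL = 0.282 L.
sodium thiosulfate: 4.17 g/L × 0.282 L = 1.18 g
calcium chloride dihydrate: 1.2 g/L × 0.282 L = 0.34 g
bromocresol purple: 31 mg/L × 0.282 L = 8.74 mg

sodium thiosulfate 1.18 g; calcium chloride dihydrate 0.34 g; bromocresol purple 8.74 mg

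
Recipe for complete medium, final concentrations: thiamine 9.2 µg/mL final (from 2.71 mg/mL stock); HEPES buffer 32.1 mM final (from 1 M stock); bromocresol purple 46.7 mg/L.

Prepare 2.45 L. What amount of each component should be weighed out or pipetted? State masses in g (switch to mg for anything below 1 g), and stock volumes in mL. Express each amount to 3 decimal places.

thiamine 8.317 mL; HEPES buffer 78.645 mL; bromocresol purple 114.415 mg

Working volume: 2.45 L.
thiamine: dilute stock: 9.2 µg/mL × 2450 mL ÷ 2710 µg/mL = 8.317 mL
HEPES buffer: C1V1 = C2V2 → 32.1 mM × 2450 mL ÷ 1000 mM = 78.645 mL
bromocresol purple: 46.7 mg/L × 2.45 L = 114.415 mg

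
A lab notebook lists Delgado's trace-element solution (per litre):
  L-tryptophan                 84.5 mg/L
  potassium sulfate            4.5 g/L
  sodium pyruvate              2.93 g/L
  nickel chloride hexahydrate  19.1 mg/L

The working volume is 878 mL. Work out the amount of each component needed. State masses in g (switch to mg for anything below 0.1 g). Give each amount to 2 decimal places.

L-tryptophan 74.19 mg; potassium sulfate 3.95 g; sodium pyruvate 2.57 g; nickel chloride hexahydrate 16.77 mg

Working volume: 878 mL = 0.878 L.
L-tryptophan: 84.5 mg/L × 0.878 L = 74.19 mg
potassium sulfate: 4.5 g/L × 0.878 L = 3.95 g
sodium pyruvate: 2.93 g/L × 0.878 L = 2.57 g
nickel chloride hexahydrate: 19.1 mg/L × 0.878 L = 16.77 mg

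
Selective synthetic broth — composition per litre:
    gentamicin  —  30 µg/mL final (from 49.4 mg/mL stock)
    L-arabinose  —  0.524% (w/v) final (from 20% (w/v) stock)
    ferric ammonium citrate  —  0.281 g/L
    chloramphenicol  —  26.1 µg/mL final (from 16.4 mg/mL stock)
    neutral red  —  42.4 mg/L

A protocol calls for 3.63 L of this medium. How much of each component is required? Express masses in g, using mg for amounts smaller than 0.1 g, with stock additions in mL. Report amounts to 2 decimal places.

gentamicin 2.20 mL; L-arabinose 95.11 mL; ferric ammonium citrate 1.02 g; chloramphenicol 5.78 mL; neutral red 0.15 g

Scale factor relative to 1 L: 3.63.
gentamicin: V = C2·V2/C1 = 30 µg/mL × 3630 mL ÷ 49400 µg/mL = 2.20 mL
L-arabinose: C1V1 = C2V2 → 0.524% ÷ 20% × 3630 mL = 95.11 mL
ferric ammonium citrate: 0.281 g/L × 3.63 L = 1.02 g
chloramphenicol: C1V1 = C2V2 → 26.1 µg/mL × 3630 mL ÷ 16400 µg/mL = 5.78 mL
neutral red: 42.4 mg/L × 3.63 L = 153.912 mg = 0.15 g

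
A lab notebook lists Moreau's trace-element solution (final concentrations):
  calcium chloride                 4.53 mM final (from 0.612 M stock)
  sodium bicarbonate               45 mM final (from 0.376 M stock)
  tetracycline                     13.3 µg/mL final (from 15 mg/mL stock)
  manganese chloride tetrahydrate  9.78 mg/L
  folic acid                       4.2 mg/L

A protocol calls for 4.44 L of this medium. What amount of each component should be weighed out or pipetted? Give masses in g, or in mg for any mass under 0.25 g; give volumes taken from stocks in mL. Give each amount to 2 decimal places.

Scale factor relative to 1 L: 4.44.
calcium chloride: C1V1 = C2V2 → 4.53 mM × 4440 mL ÷ 612 mM = 32.86 mL
sodium bicarbonate: dilute stock: 45 mM × 4440 mL ÷ 376 mM = 531.38 mL
tetracycline: dilute stock: 13.3 µg/mL × 4440 mL ÷ 15000 µg/mL = 3.94 mL
manganese chloride tetrahydrate: 9.78 mg/L × 4.44 L = 43.42 mg
folic acid: 4.2 mg/L × 4.44 L = 18.65 mg

calcium chloride 32.86 mL; sodium bicarbonate 531.38 mL; tetracycline 3.94 mL; manganese chloride tetrahydrate 43.42 mg; folic acid 18.65 mg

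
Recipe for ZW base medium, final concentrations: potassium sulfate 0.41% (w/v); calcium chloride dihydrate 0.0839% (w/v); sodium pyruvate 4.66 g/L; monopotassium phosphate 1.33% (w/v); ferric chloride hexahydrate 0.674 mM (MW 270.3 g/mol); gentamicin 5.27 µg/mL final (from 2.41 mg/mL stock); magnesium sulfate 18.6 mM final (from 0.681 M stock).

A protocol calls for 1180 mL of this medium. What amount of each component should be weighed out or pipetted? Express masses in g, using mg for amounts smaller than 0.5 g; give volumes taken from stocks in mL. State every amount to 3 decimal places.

potassium sulfate 4.838 g; calcium chloride dihydrate 0.990 g; sodium pyruvate 5.499 g; monopotassium phosphate 15.694 g; ferric chloride hexahydrate 214.975 mg; gentamicin 2.580 mL; magnesium sulfate 32.229 mL

Target volume = 1180 mL = 1.18 L.
potassium sulfate: 0.41 g per 100 mL × 1180 mL ÷ 100 = 4.838 g
calcium chloride dihydrate: 0.0839% w/v = 0.839 g/L → 0.839 × 1.18 L = 0.990 g
sodium pyruvate: 4.66 g/L × 1.18 L = 5.499 g
monopotassium phosphate: 1.33 g per 100 mL × 1180 mL ÷ 100 = 15.694 g
ferric chloride hexahydrate: 0.674 mmol/L × 270.3 mg/mmol × 1.18 L = 214.975 mg
gentamicin: dilute stock: 5.27 µg/mL × 1180 mL ÷ 2410 µg/mL = 2.580 mL
magnesium sulfate: C1V1 = C2V2 → 18.6 mM × 1180 mL ÷ 681 mM = 32.229 mL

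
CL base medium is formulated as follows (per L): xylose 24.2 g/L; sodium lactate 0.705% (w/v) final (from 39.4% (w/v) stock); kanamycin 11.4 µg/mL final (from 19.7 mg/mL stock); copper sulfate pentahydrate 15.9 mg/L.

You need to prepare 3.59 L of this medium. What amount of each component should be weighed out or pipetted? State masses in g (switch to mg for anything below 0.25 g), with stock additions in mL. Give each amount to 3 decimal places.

xylose 86.878 g; sodium lactate 64.237 mL; kanamycin 2.077 mL; copper sulfate pentahydrate 57.081 mg

Working volume: 3.59 L.
xylose: 24.2 g/L × 3.59 L = 86.878 g
sodium lactate: dilute stock: 0.705% ÷ 39.4% × 3590 mL = 64.237 mL
kanamycin: V = C2·V2/C1 = 11.4 µg/mL × 3590 mL ÷ 19700 µg/mL = 2.077 mL
copper sulfate pentahydrate: 15.9 mg/L × 3.59 L = 57.081 mg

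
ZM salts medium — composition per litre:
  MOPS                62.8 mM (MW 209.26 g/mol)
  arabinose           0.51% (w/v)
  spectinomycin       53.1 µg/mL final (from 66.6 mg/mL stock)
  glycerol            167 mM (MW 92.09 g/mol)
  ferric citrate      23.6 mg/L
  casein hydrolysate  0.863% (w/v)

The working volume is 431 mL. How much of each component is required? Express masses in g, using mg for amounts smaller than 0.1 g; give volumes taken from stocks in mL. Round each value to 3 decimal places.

MOPS 5.664 g; arabinose 2.198 g; spectinomycin 0.344 mL; glycerol 6.628 g; ferric citrate 10.172 mg; casein hydrolysate 3.720 g

Working volume: 431 mL = 0.431 L.
MOPS: 62.8 mmol/L × 209.26 g/mol × 0.431 L ÷ 1000 = 5.664 g
arabinose: 0.51% w/v = 5.1 g/L → 5.1 × 0.431 L = 2.198 g
spectinomycin: V = C2·V2/C1 = 53.1 µg/mL × 431 mL ÷ 66600 µg/mL = 0.344 mL
glycerol: 167 mmol/L × 92.09 g/mol × 0.431 L ÷ 1000 = 6.628 g
ferric citrate: 23.6 mg/L × 0.431 L = 10.172 mg
casein hydrolysate: 0.863 g per 100 mL × 431 mL ÷ 100 = 3.720 g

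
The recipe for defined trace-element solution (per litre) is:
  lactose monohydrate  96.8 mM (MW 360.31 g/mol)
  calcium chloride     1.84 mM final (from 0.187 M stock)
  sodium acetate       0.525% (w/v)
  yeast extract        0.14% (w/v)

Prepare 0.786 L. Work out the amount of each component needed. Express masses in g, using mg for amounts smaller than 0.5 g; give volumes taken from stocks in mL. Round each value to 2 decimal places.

lactose monohydrate 27.41 g; calcium chloride 7.73 mL; sodium acetate 4.13 g; yeast extract 1.10 g

Working volume: 0.786 L.
lactose monohydrate: 96.8 mmol/L × 360.31 g/mol × 0.786 L ÷ 1000 = 27.41 g
calcium chloride: dilute stock: 1.84 mM × 786 mL ÷ 187 mM = 7.73 mL
sodium acetate: 0.525 g per 100 mL × 786 mL ÷ 100 = 4.13 g
yeast extract: 0.14 g per 100 mL × 786 mL ÷ 100 = 1.10 g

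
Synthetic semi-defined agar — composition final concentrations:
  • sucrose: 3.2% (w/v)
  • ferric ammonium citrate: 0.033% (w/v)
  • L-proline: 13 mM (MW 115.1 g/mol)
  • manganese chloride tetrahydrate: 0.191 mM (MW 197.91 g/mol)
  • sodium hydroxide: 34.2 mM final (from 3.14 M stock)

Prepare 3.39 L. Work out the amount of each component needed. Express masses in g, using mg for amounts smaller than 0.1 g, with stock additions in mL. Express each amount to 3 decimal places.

Working volume: 3.39 L.
sucrose: 3.2% w/v = 32 g/L → 32 × 3.39 L = 108.480 g
ferric ammonium citrate: 0.033 g per 100 mL × 3390 mL ÷ 100 = 1.119 g
L-proline: 13 mmol/L × 115.1 g/mol × 3.39 L ÷ 1000 = 5.072 g
manganese chloride tetrahydrate: 0.191 mmol/L × 197.91 g/mol × 3.39 L ÷ 1000 = 0.128 g
sodium hydroxide: C1V1 = C2V2 → 34.2 mM × 3390 mL ÷ 3140 mM = 36.923 mL

sucrose 108.480 g; ferric ammonium citrate 1.119 g; L-proline 5.072 g; manganese chloride tetrahydrate 0.128 g; sodium hydroxide 36.923 mL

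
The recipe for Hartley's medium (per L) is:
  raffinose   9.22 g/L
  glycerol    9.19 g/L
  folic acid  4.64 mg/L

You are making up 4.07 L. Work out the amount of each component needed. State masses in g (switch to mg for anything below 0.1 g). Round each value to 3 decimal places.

Scale factor relative to 1 L: 4.07.
raffinose: 9.22 g/L × 4.07 L = 37.525 g
glycerol: 9.19 g/L × 4.07 L = 37.403 g
folic acid: 4.64 mg/L × 4.07 L = 18.885 mg

raffinose 37.525 g; glycerol 37.403 g; folic acid 18.885 mg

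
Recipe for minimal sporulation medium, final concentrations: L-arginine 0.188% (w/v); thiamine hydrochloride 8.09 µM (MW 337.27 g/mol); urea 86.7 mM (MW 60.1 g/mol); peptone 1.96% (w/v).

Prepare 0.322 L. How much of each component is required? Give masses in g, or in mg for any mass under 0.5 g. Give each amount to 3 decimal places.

L-arginine 0.605 g; thiamine hydrochloride 0.879 mg; urea 1.678 g; peptone 6.311 g

Working volume: 0.322 L.
L-arginine: 0.188 g per 100 mL × 322 mL ÷ 100 = 0.605 g
thiamine hydrochloride: 8.09 µmol/L × 337.27 g/mol × 0.322 L ÷ 1000 = 0.879 mg
urea: 86.7 mmol/L × 60.1 g/mol × 0.322 L ÷ 1000 = 1.678 g
peptone: 1.96 g per 100 mL × 322 mL ÷ 100 = 6.311 g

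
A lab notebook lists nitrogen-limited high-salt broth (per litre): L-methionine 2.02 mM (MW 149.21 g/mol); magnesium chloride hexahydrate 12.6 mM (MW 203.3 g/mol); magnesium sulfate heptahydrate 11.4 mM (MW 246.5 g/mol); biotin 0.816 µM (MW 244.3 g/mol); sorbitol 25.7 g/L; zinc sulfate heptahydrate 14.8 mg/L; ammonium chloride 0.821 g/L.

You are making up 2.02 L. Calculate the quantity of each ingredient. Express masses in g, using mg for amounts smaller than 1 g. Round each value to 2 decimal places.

Working volume: 2.02 L.
L-methionine: 2.02 mmol/L × 149.21 mg/mmol × 2.02 L = 608.84 mg
magnesium chloride hexahydrate: 12.6 mmol/L × 203.3 g/mol × 2.02 L ÷ 1000 = 5.17 g
magnesium sulfate heptahydrate: 11.4 mmol/L × 246.5 g/mol × 2.02 L ÷ 1000 = 5.68 g
biotin: 0.816 µmol/L × 244.3 g/mol × 2.02 L ÷ 1000 = 0.40 mg
sorbitol: 25.7 g/L × 2.02 L = 51.91 g
zinc sulfate heptahydrate: 14.8 mg/L × 2.02 L = 29.90 mg
ammonium chloride: 0.821 g/L × 2.02 L = 1.66 g

L-methionine 608.84 mg; magnesium chloride hexahydrate 5.17 g; magnesium sulfate heptahydrate 5.68 g; biotin 0.40 mg; sorbitol 51.91 g; zinc sulfate heptahydrate 29.90 mg; ammonium chloride 1.66 g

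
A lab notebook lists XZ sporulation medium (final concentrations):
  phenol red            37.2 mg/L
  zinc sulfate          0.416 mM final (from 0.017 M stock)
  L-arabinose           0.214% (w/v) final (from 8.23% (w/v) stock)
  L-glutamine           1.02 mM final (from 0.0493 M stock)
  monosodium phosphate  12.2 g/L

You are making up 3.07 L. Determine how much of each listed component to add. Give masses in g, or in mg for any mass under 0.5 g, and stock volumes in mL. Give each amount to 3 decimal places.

Working volume: 3.07 L.
phenol red: 37.2 mg/L × 3.07 L = 114.204 mg
zinc sulfate: V = C2·V2/C1 = 0.416 mM × 3070 mL ÷ 17 mM = 75.125 mL
L-arabinose: dilute stock: 0.214% ÷ 8.23% × 3070 mL = 79.827 mL
L-glutamine: V = C2·V2/C1 = 1.02 mM × 3070 mL ÷ 49.3 mM = 63.517 mL
monosodium phosphate: 12.2 g/L × 3.07 L = 37.454 g

phenol red 114.204 mg; zinc sulfate 75.125 mL; L-arabinose 79.827 mL; L-glutamine 63.517 mL; monosodium phosphate 37.454 g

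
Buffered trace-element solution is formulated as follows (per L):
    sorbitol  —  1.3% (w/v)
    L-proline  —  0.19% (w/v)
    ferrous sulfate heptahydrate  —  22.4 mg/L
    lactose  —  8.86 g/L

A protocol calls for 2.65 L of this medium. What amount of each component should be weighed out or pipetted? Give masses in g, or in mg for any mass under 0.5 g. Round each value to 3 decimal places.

Working volume: 2.65 L.
sorbitol: 1.3% w/v = 13 g/L → 13 × 2.65 L = 34.450 g
L-proline: 0.19% w/v = 1.9 g/L → 1.9 × 2.65 L = 5.035 g
ferrous sulfate heptahydrate: 22.4 mg/L × 2.65 L = 59.360 mg
lactose: 8.86 g/L × 2.65 L = 23.479 g

sorbitol 34.450 g; L-proline 5.035 g; ferrous sulfate heptahydrate 59.360 mg; lactose 23.479 g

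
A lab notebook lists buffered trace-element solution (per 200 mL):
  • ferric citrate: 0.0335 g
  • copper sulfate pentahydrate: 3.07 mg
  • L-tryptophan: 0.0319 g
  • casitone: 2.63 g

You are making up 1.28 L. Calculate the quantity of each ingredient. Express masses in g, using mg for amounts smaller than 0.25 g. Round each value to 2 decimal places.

ferric citrate 214.40 mg; copper sulfate pentahydrate 19.65 mg; L-tryptophan 204.16 mg; casitone 16.83 g

Scale factor = 1280 mL / 200 mL = 6.4.
ferric citrate: 0.0335 g × (1280 mL / 200 mL) = 0.2144 g = 214.40 mg
copper sulfate pentahydrate: 3.07 mg × (1280 mL / 200 mL) = 19.65 mg
L-tryptophan: 0.0319 g × (1280 mL / 200 mL) = 0.20416 g = 204.16 mg
casitone: 2.63 g × (1280 mL / 200 mL) = 16.83 g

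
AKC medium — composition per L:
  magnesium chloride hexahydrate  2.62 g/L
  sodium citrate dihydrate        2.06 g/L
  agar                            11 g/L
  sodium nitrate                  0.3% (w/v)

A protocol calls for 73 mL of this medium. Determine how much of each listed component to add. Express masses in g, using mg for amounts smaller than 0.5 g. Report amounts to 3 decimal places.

magnesium chloride hexahydrate 191.260 mg; sodium citrate dihydrate 150.380 mg; agar 0.803 g; sodium nitrate 219.000 mg

Working volume: 73 mL = 0.073 L.
magnesium chloride hexahydrate: 2.62 g/L × 0.073 L = 0.19126 g = 191.260 mg
sodium citrate dihydrate: 2.06 g/L × 0.073 L = 0.15038 g = 150.380 mg
agar: 11 g/L × 0.073 L = 0.803 g
sodium nitrate: 0.3 g per 100 mL × 73 mL ÷ 100 = 0.219 g = 219.000 mg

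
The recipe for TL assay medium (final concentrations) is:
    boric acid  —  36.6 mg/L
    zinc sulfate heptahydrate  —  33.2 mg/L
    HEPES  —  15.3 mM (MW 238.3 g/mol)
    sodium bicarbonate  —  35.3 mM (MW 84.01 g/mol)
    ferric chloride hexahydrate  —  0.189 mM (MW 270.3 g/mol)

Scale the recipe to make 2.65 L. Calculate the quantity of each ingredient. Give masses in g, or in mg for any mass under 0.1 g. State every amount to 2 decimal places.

Working volume: 2.65 L.
boric acid: 36.6 mg/L × 2.65 L = 96.99 mg
zinc sulfate heptahydrate: 33.2 mg/L × 2.65 L = 87.98 mg
HEPES: 15.3 mmol/L × 238.3 g/mol × 2.65 L ÷ 1000 = 9.66 g
sodium bicarbonate: 35.3 mmol/L × 84.01 g/mol × 2.65 L ÷ 1000 = 7.86 g
ferric chloride hexahydrate: 0.189 mmol/L × 270.3 g/mol × 2.65 L ÷ 1000 = 0.14 g

boric acid 96.99 mg; zinc sulfate heptahydrate 87.98 mg; HEPES 9.66 g; sodium bicarbonate 7.86 g; ferric chloride hexahydrate 0.14 g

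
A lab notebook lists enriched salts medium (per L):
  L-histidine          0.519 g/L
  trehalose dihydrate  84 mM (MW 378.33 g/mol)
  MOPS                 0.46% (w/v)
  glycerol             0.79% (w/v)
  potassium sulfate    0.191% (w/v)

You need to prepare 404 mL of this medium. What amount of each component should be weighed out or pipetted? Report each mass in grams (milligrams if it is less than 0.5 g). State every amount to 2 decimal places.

Target volume = 404 mL = 0.404 L.
L-histidine: 0.519 g/L × 0.404 L = 0.209676 g = 209.68 mg
trehalose dihydrate: 84 mmol/L × 378.33 g/mol × 0.404 L ÷ 1000 = 12.84 g
MOPS: 0.46% w/v = 4.6 g/L → 4.6 × 0.404 L = 1.86 g
glycerol: 0.79 g per 100 mL × 404 mL ÷ 100 = 3.19 g
potassium sulfate: 0.191 g per 100 mL × 404 mL ÷ 100 = 0.77 g

L-histidine 209.68 mg; trehalose dihydrate 12.84 g; MOPS 1.86 g; glycerol 3.19 g; potassium sulfate 0.77 g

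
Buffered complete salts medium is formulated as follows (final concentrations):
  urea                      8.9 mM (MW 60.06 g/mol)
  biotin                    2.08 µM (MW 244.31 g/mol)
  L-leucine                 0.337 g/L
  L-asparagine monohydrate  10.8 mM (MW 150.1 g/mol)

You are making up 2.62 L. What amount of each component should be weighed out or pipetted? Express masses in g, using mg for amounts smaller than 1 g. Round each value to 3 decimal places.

Working volume: 2.62 L.
urea: 8.9 mmol/L × 60.06 g/mol × 2.62 L ÷ 1000 = 1.400 g
biotin: 2.08 µmol/L × 244.31 g/mol × 2.62 L ÷ 1000 = 1.331 mg
L-leucine: 0.337 g/L × 2.62 L = 0.88294 g = 882.940 mg
L-asparagine monohydrate: 10.8 mmol/L × 150.1 g/mol × 2.62 L ÷ 1000 = 4.247 g

urea 1.400 g; biotin 1.331 mg; L-leucine 882.940 mg; L-asparagine monohydrate 4.247 g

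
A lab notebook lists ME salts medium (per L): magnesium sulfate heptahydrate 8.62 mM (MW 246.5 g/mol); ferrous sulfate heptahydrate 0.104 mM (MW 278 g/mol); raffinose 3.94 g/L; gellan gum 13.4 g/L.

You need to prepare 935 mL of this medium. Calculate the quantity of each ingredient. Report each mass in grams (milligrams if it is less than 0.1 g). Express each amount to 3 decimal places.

Scale factor relative to 1 L: 0.935.
magnesium sulfate heptahydrate: 8.62 mmol/L × 246.5 g/mol × 0.935 L ÷ 1000 = 1.987 g
ferrous sulfate heptahydrate: 0.104 mmol/L × 278 mg/mmol × 0.935 L = 27.033 mg
raffinose: 3.94 g/L × 0.935 L = 3.684 g
gellan gum: 13.4 g/L × 0.935 L = 12.529 g

magnesium sulfate heptahydrate 1.987 g; ferrous sulfate heptahydrate 27.033 mg; raffinose 3.684 g; gellan gum 12.529 g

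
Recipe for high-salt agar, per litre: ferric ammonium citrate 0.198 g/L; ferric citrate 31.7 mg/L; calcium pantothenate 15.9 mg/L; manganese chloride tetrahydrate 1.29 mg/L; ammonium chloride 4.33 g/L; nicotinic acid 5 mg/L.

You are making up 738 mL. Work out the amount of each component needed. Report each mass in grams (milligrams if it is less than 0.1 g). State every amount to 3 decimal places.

Scale factor relative to 1 L: 0.738.
ferric ammonium citrate: 0.198 g/L × 0.738 L = 0.146 g
ferric citrate: 31.7 mg/L × 0.738 L = 23.395 mg
calcium pantothenate: 15.9 mg/L × 0.738 L = 11.734 mg
manganese chloride tetrahydrate: 1.29 mg/L × 0.738 L = 0.952 mg
ammonium chloride: 4.33 g/L × 0.738 L = 3.196 g
nicotinic acid: 5 mg/L × 0.738 L = 3.690 mg

ferric ammonium citrate 0.146 g; ferric citrate 23.395 mg; calcium pantothenate 11.734 mg; manganese chloride tetrahydrate 0.952 mg; ammonium chloride 3.196 g; nicotinic acid 3.690 mg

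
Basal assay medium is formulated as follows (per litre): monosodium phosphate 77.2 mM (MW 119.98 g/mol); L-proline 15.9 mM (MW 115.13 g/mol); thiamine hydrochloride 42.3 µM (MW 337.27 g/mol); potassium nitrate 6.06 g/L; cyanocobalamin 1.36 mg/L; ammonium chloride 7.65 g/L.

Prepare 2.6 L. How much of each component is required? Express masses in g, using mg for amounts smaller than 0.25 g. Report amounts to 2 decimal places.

Scale factor relative to 1 L: 2.6.
monosodium phosphate: 77.2 mmol/L × 119.98 g/mol × 2.6 L ÷ 1000 = 24.08 g
L-proline: 15.9 mmol/L × 115.13 g/mol × 2.6 L ÷ 1000 = 4.76 g
thiamine hydrochloride: 42.3 µmol/L × 337.27 g/mol × 2.6 L ÷ 1000 = 37.09 mg
potassium nitrate: 6.06 g/L × 2.6 L = 15.76 g
cyanocobalamin: 1.36 mg/L × 2.6 L = 3.54 mg
ammonium chloride: 7.65 g/L × 2.6 L = 19.89 g

monosodium phosphate 24.08 g; L-proline 4.76 g; thiamine hydrochloride 37.09 mg; potassium nitrate 15.76 g; cyanocobalamin 3.54 mg; ammonium chloride 19.89 g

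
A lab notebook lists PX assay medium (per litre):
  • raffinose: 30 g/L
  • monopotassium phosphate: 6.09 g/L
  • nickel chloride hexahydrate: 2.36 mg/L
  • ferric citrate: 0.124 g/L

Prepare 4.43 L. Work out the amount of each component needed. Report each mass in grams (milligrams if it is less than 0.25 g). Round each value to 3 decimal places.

raffinose 132.900 g; monopotassium phosphate 26.979 g; nickel chloride hexahydrate 10.455 mg; ferric citrate 0.549 g

Scale factor relative to 1 L: 4.43.
raffinose: 30 g/L × 4.43 L = 132.900 g
monopotassium phosphate: 6.09 g/L × 4.43 L = 26.979 g
nickel chloride hexahydrate: 2.36 mg/L × 4.43 L = 10.455 mg
ferric citrate: 0.124 g/L × 4.43 L = 0.549 g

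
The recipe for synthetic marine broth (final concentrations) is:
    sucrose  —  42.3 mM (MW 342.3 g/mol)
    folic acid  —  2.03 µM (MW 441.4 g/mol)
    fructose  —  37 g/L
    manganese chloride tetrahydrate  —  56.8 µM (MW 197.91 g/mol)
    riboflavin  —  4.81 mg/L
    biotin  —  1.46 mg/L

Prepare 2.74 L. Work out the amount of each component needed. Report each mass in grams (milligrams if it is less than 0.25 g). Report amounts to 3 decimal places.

sucrose 39.673 g; folic acid 2.455 mg; fructose 101.380 g; manganese chloride tetrahydrate 30.801 mg; riboflavin 13.179 mg; biotin 4.000 mg

Working volume: 2.74 L.
sucrose: 42.3 mmol/L × 342.3 g/mol × 2.74 L ÷ 1000 = 39.673 g
folic acid: 2.03 µmol/L × 441.4 g/mol × 2.74 L ÷ 1000 = 2.455 mg
fructose: 37 g/L × 2.74 L = 101.380 g
manganese chloride tetrahydrate: 56.8 µmol/L × 197.91 g/mol × 2.74 L ÷ 1000 = 30.801 mg
riboflavin: 4.81 mg/L × 2.74 L = 13.179 mg
biotin: 1.46 mg/L × 2.74 L = 4.000 mg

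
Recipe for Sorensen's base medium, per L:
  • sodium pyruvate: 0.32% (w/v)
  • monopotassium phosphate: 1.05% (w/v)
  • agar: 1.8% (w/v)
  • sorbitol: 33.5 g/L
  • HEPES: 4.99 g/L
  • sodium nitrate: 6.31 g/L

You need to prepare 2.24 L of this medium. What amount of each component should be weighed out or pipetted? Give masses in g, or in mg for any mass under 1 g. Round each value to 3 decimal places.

sodium pyruvate 7.168 g; monopotassium phosphate 23.520 g; agar 40.320 g; sorbitol 75.040 g; HEPES 11.178 g; sodium nitrate 14.134 g

Working volume: 2.24 L.
sodium pyruvate: 0.32% w/v = 3.2 g/L → 3.2 × 2.24 L = 7.168 g
monopotassium phosphate: 1.05 g per 100 mL × 2240 mL ÷ 100 = 23.520 g
agar: 1.8% w/v = 18 g/L → 18 × 2.24 L = 40.320 g
sorbitol: 33.5 g/L × 2.24 L = 75.040 g
HEPES: 4.99 g/L × 2.24 L = 11.178 g
sodium nitrate: 6.31 g/L × 2.24 L = 14.134 g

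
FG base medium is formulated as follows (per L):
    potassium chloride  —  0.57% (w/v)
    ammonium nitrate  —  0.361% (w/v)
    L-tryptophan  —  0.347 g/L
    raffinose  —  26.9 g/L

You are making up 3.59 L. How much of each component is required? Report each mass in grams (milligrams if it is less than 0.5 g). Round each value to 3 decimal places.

Scale factor relative to 1 L: 3.59.
potassium chloride: 0.57% w/v = 5.7 g/L → 5.7 × 3.59 L = 20.463 g
ammonium nitrate: 0.361 g per 100 mL × 3590 mL ÷ 100 = 12.960 g
L-tryptophan: 0.347 g/L × 3.59 L = 1.246 g
raffinose: 26.9 g/L × 3.59 L = 96.571 g

potassium chloride 20.463 g; ammonium nitrate 12.960 g; L-tryptophan 1.246 g; raffinose 96.571 g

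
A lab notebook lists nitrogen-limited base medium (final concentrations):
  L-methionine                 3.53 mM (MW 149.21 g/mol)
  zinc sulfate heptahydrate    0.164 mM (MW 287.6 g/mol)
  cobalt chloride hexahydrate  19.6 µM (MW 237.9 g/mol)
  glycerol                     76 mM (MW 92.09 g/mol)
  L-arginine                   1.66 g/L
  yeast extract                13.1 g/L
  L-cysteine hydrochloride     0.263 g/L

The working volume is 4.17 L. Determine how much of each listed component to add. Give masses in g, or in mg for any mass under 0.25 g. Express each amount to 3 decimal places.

Scale factor relative to 1 L: 4.17.
L-methionine: 3.53 mmol/L × 149.21 g/mol × 4.17 L ÷ 1000 = 2.196 g
zinc sulfate heptahydrate: 0.164 mmol/L × 287.6 mg/mmol × 4.17 L = 196.684 mg
cobalt chloride hexahydrate: 19.6 µmol/L × 237.9 g/mol × 4.17 L ÷ 1000 = 19.444 mg
glycerol: 76 mmol/L × 92.09 g/mol × 4.17 L ÷ 1000 = 29.185 g
L-arginine: 1.66 g/L × 4.17 L = 6.922 g
yeast extract: 13.1 g/L × 4.17 L = 54.627 g
L-cysteine hydrochloride: 0.263 g/L × 4.17 L = 1.097 g

L-methionine 2.196 g; zinc sulfate heptahydrate 196.684 mg; cobalt chloride hexahydrate 19.444 mg; glycerol 29.185 g; L-arginine 6.922 g; yeast extract 54.627 g; L-cysteine hydrochloride 1.097 g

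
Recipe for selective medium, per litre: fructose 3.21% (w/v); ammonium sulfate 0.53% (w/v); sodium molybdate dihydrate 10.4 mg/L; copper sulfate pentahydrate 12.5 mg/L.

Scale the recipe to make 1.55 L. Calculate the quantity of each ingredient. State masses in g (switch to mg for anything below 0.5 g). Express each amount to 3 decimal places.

fructose 49.755 g; ammonium sulfate 8.215 g; sodium molybdate dihydrate 16.120 mg; copper sulfate pentahydrate 19.375 mg

Scale factor relative to 1 L: 1.55.
fructose: 3.21 g per 100 mL × 1550 mL ÷ 100 = 49.755 g
ammonium sulfate: 0.53% w/v = 5.3 g/L → 5.3 × 1.55 L = 8.215 g
sodium molybdate dihydrate: 10.4 mg/L × 1.55 L = 16.120 mg
copper sulfate pentahydrate: 12.5 mg/L × 1.55 L = 19.375 mg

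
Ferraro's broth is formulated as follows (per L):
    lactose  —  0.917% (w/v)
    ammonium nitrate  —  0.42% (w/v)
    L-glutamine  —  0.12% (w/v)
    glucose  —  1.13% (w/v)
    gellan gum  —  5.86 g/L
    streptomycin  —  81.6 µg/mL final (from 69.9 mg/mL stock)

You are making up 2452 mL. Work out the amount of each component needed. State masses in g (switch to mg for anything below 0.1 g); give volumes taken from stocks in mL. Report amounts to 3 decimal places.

lactose 22.485 g; ammonium nitrate 10.298 g; L-glutamine 2.942 g; glucose 27.708 g; gellan gum 14.369 g; streptomycin 2.862 mL

Target volume = 2452 mL = 2.452 L.
lactose: 0.917% w/v = 9.17 g/L → 9.17 × 2.452 L = 22.485 g
ammonium nitrate: 0.42% w/v = 4.2 g/L → 4.2 × 2.452 L = 10.298 g
L-glutamine: 0.12% w/v = 1.2 g/L → 1.2 × 2.452 L = 2.942 g
glucose: 1.13% w/v = 11.3 g/L → 11.3 × 2.452 L = 27.708 g
gellan gum: 5.86 g/L × 2.452 L = 14.369 g
streptomycin: V = C2·V2/C1 = 81.6 µg/mL × 2452 mL ÷ 69900 µg/mL = 2.862 mL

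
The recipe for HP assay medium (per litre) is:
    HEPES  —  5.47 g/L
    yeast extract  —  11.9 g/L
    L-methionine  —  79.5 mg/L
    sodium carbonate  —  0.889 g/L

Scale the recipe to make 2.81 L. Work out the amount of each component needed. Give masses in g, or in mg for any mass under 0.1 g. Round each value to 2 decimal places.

HEPES 15.37 g; yeast extract 33.44 g; L-methionine 0.22 g; sodium carbonate 2.50 g

Working volume: 2.81 L.
HEPES: 5.47 g/L × 2.81 L = 15.37 g
yeast extract: 11.9 g/L × 2.81 L = 33.44 g
L-methionine: 79.5 mg/L × 2.81 L = 223.395 mg = 0.22 g
sodium carbonate: 0.889 g/L × 2.81 L = 2.50 g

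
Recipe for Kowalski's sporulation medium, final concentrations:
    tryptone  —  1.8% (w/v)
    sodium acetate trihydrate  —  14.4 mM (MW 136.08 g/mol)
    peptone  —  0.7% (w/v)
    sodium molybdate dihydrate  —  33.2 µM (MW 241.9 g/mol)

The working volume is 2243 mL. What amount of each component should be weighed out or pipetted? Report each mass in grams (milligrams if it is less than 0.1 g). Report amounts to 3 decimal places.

tryptone 40.374 g; sodium acetate trihydrate 4.395 g; peptone 15.701 g; sodium molybdate dihydrate 18.014 mg

Working volume: 2243 mL = 2.243 L.
tryptone: 1.8% w/v = 18 g/L → 18 × 2.243 L = 40.374 g
sodium acetate trihydrate: 14.4 mmol/L × 136.08 g/mol × 2.243 L ÷ 1000 = 4.395 g
peptone: 0.7 g per 100 mL × 2243 mL ÷ 100 = 15.701 g
sodium molybdate dihydrate: 33.2 µmol/L × 241.9 g/mol × 2.243 L ÷ 1000 = 18.014 mg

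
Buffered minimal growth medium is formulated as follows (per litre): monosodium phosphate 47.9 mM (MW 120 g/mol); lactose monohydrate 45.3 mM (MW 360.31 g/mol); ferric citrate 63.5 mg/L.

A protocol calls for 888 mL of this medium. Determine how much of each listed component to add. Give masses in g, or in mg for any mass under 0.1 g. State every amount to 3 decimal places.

monosodium phosphate 5.104 g; lactose monohydrate 14.494 g; ferric citrate 56.388 mg

Target volume = 888 mL = 0.888 L.
monosodium phosphate: 47.9 mmol/L × 120 g/mol × 0.888 L ÷ 1000 = 5.104 g
lactose monohydrate: 45.3 mmol/L × 360.31 g/mol × 0.888 L ÷ 1000 = 14.494 g
ferric citrate: 63.5 mg/L × 0.888 L = 56.388 mg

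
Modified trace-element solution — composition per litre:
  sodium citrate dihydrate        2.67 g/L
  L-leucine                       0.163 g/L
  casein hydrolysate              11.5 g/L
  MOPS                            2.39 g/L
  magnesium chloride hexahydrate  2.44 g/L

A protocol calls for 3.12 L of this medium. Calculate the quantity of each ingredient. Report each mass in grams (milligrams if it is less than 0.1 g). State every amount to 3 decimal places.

sodium citrate dihydrate 8.330 g; L-leucine 0.509 g; casein hydrolysate 35.880 g; MOPS 7.457 g; magnesium chloride hexahydrate 7.613 g

Working volume: 3.12 L.
sodium citrate dihydrate: 2.67 g/L × 3.12 L = 8.330 g
L-leucine: 0.163 g/L × 3.12 L = 0.509 g
casein hydrolysate: 11.5 g/L × 3.12 L = 35.880 g
MOPS: 2.39 g/L × 3.12 L = 7.457 g
magnesium chloride hexahydrate: 2.44 g/L × 3.12 L = 7.613 g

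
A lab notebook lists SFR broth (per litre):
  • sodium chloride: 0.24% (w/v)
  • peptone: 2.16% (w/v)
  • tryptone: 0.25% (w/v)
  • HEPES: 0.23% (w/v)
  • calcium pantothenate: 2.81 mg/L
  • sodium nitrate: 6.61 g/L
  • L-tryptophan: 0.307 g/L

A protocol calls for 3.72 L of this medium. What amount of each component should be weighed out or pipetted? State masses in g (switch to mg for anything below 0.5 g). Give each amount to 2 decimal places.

Working volume: 3.72 L.
sodium chloride: 0.24 g per 100 mL × 3720 mL ÷ 100 = 8.93 g
peptone: 2.16 g per 100 mL × 3720 mL ÷ 100 = 80.35 g
tryptone: 0.25 g per 100 mL × 3720 mL ÷ 100 = 9.30 g
HEPES: 0.23 g per 100 mL × 3720 mL ÷ 100 = 8.56 g
calcium pantothenate: 2.81 mg/L × 3.72 L = 10.45 mg
sodium nitrate: 6.61 g/L × 3.72 L = 24.59 g
L-tryptophan: 0.307 g/L × 3.72 L = 1.14 g

sodium chloride 8.93 g; peptone 80.35 g; tryptone 9.30 g; HEPES 8.56 g; calcium pantothenate 10.45 mg; sodium nitrate 24.59 g; L-tryptophan 1.14 g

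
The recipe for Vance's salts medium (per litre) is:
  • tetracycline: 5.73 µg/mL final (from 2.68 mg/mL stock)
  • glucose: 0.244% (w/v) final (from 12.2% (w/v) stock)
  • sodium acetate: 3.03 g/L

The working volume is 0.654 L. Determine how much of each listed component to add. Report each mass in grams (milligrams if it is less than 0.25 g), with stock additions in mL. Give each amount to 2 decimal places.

tetracycline 1.40 mL; glucose 13.08 mL; sodium acetate 1.98 g

Working volume: 0.654 L.
tetracycline: C1V1 = C2V2 → 5.73 µg/mL × 654 mL ÷ 2680 µg/mL = 1.40 mL
glucose: V = C2·V2/C1 = 0.244% ÷ 12.2% × 654 mL = 13.08 mL
sodium acetate: 3.03 g/L × 0.654 L = 1.98 g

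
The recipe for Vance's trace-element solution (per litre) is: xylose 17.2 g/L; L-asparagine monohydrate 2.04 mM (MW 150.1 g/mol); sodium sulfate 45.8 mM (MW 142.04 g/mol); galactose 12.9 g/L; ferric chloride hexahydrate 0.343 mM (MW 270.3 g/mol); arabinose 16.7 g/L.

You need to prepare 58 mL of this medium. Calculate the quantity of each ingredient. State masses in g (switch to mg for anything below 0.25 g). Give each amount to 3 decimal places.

xylose 0.998 g; L-asparagine monohydrate 17.760 mg; sodium sulfate 0.377 g; galactose 0.748 g; ferric chloride hexahydrate 5.377 mg; arabinose 0.969 g

Target volume = 58 mL = 0.058 L.
xylose: 17.2 g/L × 0.058 L = 0.998 g
L-asparagine monohydrate: 2.04 mmol/L × 150.1 mg/mmol × 0.058 L = 17.760 mg
sodium sulfate: 45.8 mmol/L × 142.04 g/mol × 0.058 L ÷ 1000 = 0.377 g
galactose: 12.9 g/L × 0.058 L = 0.748 g
ferric chloride hexahydrate: 0.343 mmol/L × 270.3 mg/mmol × 0.058 L = 5.377 mg
arabinose: 16.7 g/L × 0.058 L = 0.969 g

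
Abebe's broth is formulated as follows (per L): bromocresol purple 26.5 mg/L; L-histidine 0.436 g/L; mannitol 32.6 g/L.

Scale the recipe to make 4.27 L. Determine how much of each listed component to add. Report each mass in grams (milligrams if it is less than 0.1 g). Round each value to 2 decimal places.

bromocresol purple 0.11 g; L-histidine 1.86 g; mannitol 139.20 g

Working volume: 4.27 L.
bromocresol purple: 26.5 mg/L × 4.27 L = 113.155 mg = 0.11 g
L-histidine: 0.436 g/L × 4.27 L = 1.86 g
mannitol: 32.6 g/L × 4.27 L = 139.20 g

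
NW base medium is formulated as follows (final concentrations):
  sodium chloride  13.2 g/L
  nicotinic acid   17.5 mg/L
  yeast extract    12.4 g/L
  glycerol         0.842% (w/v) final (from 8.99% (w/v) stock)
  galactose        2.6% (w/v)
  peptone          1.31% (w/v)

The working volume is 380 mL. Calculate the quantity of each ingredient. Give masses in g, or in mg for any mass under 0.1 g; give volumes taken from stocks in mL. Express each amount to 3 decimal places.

sodium chloride 5.016 g; nicotinic acid 6.650 mg; yeast extract 4.712 g; glycerol 35.591 mL; galactose 9.880 g; peptone 4.978 g

Scale factor relative to 1 L: 0.38.
sodium chloride: 13.2 g/L × 0.38 L = 5.016 g
nicotinic acid: 17.5 mg/L × 0.38 L = 6.650 mg
yeast extract: 12.4 g/L × 0.38 L = 4.712 g
glycerol: V = C2·V2/C1 = 0.842% ÷ 8.99% × 380 mL = 35.591 mL
galactose: 2.6 g per 100 mL × 380 mL ÷ 100 = 9.880 g
peptone: 1.31% w/v = 13.1 g/L → 13.1 × 0.38 L = 4.978 g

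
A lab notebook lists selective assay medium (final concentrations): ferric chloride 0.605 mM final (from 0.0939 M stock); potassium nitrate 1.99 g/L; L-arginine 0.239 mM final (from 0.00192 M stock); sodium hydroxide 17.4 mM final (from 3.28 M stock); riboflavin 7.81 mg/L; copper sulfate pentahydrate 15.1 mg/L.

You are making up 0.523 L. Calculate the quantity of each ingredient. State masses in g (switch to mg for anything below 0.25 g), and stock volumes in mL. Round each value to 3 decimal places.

ferric chloride 3.370 mL; potassium nitrate 1.041 g; L-arginine 65.103 mL; sodium hydroxide 2.774 mL; riboflavin 4.085 mg; copper sulfate pentahydrate 7.897 mg

Working volume: 0.523 L.
ferric chloride: dilute stock: 0.605 mM × 523 mL ÷ 93.9 mM = 3.370 mL
potassium nitrate: 1.99 g/L × 0.523 L = 1.041 g
L-arginine: C1V1 = C2V2 → 0.239 mM × 523 mL ÷ 1.92 mM = 65.103 mL
sodium hydroxide: dilute stock: 17.4 mM × 523 mL ÷ 3280 mM = 2.774 mL
riboflavin: 7.81 mg/L × 0.523 L = 4.085 mg
copper sulfate pentahydrate: 15.1 mg/L × 0.523 L = 7.897 mg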